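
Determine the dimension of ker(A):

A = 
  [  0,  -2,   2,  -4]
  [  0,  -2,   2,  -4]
nullity(A) = 3

Row reduce:
R2 → R2 - (1)·R1
REF = 
  [  0,  -2,   2,  -4]
  [  0,   0,   0,   0]
Pivot columns: 2 → 1 pivot.
rank(A) = 1, so nullity(A) = 4 - 1 = 3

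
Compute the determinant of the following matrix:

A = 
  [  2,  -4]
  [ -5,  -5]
For a 2×2 matrix, det = ad - bc = (2)(-5) - (-4)(-5) = -30

det(A) = -30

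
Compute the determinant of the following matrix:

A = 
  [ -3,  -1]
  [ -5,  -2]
1

For a 2×2 matrix, det = ad - bc = (-3)(-2) - (-1)(-5) = 1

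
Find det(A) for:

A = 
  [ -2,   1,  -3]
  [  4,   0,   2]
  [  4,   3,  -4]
Cofactor expansion along row 1:
det(A) = (-2)·((0)(-4) - (2)(3)) - (1)·((4)(-4) - (2)(4)) + (-3)·((4)(3) - (0)(4))
  = (-2)(-6) - (1)(-24) + (-3)(12)
  = 0

det(A) = 0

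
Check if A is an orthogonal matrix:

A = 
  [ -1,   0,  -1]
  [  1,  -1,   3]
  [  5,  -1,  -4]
No

AᵀA = 
  [ 27,  -6, -16]
  [ -6,   2,   1]
  [-16,   1,  26]
≠ I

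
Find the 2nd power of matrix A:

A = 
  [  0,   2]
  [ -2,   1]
A² = A·A:
A²[1,1] = (0)(0) + (2)(-2) = -4
A²[1,2] = (0)(2) + (2)(1) = 2
A²[2,1] = (-2)(0) + (1)(-2) = -2
A²[2,2] = (-2)(2) + (1)(1) = -3
A² = 
  [ -4,   2]
  [ -2,  -3]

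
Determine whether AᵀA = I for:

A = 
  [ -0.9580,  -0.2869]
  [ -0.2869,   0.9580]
Yes

AᵀA = 
  [  1.0001,   0]
  [  0,   1.0001]
≈ I (equal to I up to the 4-dp rounding of the entries)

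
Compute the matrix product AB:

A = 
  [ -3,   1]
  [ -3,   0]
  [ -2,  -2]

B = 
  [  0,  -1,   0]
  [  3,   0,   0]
A is 3×2 and B is 2×3, so AB is 3×3. Each entry is (row of A)·(column of B):
AB[1,1] = (-3)(0) + (1)(3) = 3
AB[1,2] = (-3)(-1) + (1)(0) = 3
AB[1,3] = (-3)(0) + (1)(0) = 0
AB[2,1] = (-3)(0) + (0)(3) = 0
AB[2,2] = (-3)(-1) + (0)(0) = 3
AB[2,3] = (-3)(0) + (0)(0) = 0
AB[3,1] = (-2)(0) + (-2)(3) = -6
AB[3,2] = (-2)(-1) + (-2)(0) = 2
AB[3,3] = (-2)(0) + (-2)(0) = 0

AB = 
  [  3,   3,   0]
  [  0,   3,   0]
  [ -6,   2,   0]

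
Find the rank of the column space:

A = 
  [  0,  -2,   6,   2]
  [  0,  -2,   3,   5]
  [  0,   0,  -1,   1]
dim(Col(A)) = 2

Row reduce:
R2 → R2 - (1)·R1
R3 → R3 - (1/3)·R2
REF = 
  [  0,  -2,   6,   2]
  [  0,   0,  -3,   3]
  [  0,   0,   0,   0]
Pivot columns: 2, 3 → 2 pivots.
dim(Col(A)) = number of pivot columns = 2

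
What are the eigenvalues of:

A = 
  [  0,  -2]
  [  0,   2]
tr(A) = 2, det(A) = 0
Characteristic polynomial: λ² - tr(A)λ + det(A) = λ² - 2λ
λ² - 2λ = λ(λ - 2)

λ = 2, 0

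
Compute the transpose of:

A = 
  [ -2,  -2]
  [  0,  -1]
Aᵀ = 
  [ -2,   0]
  [ -2,  -1]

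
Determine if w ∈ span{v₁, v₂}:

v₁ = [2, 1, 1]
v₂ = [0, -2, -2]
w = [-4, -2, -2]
Yes

Form the augmented matrix and row-reduce:
[v₁|v₂|w] = 
  [  2,   0,  -4]
  [  1,  -2,  -2]
  [  1,  -2,  -2]
R2 → R2 - (1/2)·R1
R3 → R3 - (1/2)·R1
R3 → R3 - (1)·R2
REF = 
  [  2,   0,  -4]
  [  0,  -2,   0]
  [  0,   0,   0]

No row of the form [0 0 | nonzero], so the system is consistent. Back-substitution gives c₁ = -2, c₂ = 0: w = (-2)·v₁ + (0)·v₂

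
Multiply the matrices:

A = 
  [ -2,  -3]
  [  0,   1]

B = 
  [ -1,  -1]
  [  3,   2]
AB = 
  [ -7,  -4]
  [  3,   2]

A is 2×2 and B is 2×2, so AB is 2×2. Each entry is (row of A)·(column of B):
AB[1,1] = (-2)(-1) + (-3)(3) = -7
AB[1,2] = (-2)(-1) + (-3)(2) = -4
AB[2,1] = (0)(-1) + (1)(3) = 3
AB[2,2] = (0)(-1) + (1)(2) = 2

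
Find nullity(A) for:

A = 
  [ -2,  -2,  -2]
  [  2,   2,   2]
nullity(A) = 2

Row reduce:
R2 → R2 + (1)·R1
REF = 
  [ -2,  -2,  -2]
  [  0,   0,   0]
Pivot columns: 1 → 1 pivot.
rank(A) = 1, so nullity(A) = 3 - 1 = 2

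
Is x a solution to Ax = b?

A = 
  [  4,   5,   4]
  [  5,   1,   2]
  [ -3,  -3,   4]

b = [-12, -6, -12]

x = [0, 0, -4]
No

Ax = [-16, -8, -16] ≠ b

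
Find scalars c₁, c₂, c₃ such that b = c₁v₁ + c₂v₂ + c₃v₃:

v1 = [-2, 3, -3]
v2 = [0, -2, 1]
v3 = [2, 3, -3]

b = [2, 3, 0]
c1 = -1, c2 = -3, c3 = 0

b = -1·v1 + -3·v2 + 0·v3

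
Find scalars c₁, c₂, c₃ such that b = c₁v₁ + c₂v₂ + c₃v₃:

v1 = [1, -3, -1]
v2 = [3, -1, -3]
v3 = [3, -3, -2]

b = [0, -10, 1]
c1 = 3, c2 = -2, c3 = 1

b = 3·v1 + -2·v2 + 1·v3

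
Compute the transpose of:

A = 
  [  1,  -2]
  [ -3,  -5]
Aᵀ = 
  [  1,  -3]
  [ -2,  -5]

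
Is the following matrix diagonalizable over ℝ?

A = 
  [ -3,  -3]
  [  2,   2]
Yes

tr(A) = -1, det(A) = 0
Characteristic polynomial: λ² - tr(A)λ + det(A) = λ² + λ
λ² + λ = λ(λ + 1)
Eigenvalues: 0, -1
λ=-1: alg. mult. = 1, geom. mult. = 2 - rank(A - (-1)I) = 2 - 1 = 1
λ=0: alg. mult. = 1, geom. mult. = 2 - rank(A - (0)I) = 2 - 1 = 1
Sum of geometric multiplicities equals n, so A has n independent eigenvectors.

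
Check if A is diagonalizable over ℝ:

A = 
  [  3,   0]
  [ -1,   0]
Yes

tr(A) = 3, det(A) = 0
Characteristic polynomial: λ² - tr(A)λ + det(A) = λ² - 3λ
λ² - 3λ = λ(λ - 3)
Eigenvalues: 3, 0
λ=0: alg. mult. = 1, geom. mult. = 2 - rank(A - (0)I) = 2 - 1 = 1
λ=3: alg. mult. = 1, geom. mult. = 2 - rank(A - (3)I) = 2 - 1 = 1
Sum of geometric multiplicities equals n, so A has n independent eigenvectors.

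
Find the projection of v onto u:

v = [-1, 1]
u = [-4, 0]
proj_u(v) = [-1, 0]

v·u = (-1)(-4) + (1)(0) = 4
u·u = (-4)² + (0)² = 16
proj_u(v) = (v·u / u·u) × u = (4/16) × u = (1/4) × u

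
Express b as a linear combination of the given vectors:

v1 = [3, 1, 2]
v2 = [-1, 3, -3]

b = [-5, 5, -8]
c1 = -1, c2 = 2

b = -1·v1 + 2·v2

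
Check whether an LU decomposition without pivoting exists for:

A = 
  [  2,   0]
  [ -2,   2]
Yes.
A[1,1] = 2 ≠ 0, so Gaussian elimination proceeds without a row swap: multiplier ℓ₂₁ = (-2)/(2) = -1, and U[2,2] = 2 - (-1)(0) = 2.
L = 
  [  1,   0]
  [ -1,   1]
U = 
  [  2,   0]
  [  0,   2]
Check row 2 of LU: [(-1)(2), (-1)(0) + 2] = [-2, 2] = row 2 of A ✓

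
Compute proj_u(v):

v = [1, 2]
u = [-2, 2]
v·u = (1)(-2) + (2)(2) = 2
u·u = (-2)² + (2)² = 8
proj_u(v) = (v·u / u·u) × u = (2/8) × u = (1/4) × u

proj_u(v) = [-1/2, 1/2]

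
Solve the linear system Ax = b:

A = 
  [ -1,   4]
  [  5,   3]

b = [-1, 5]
Row reduce the augmented matrix [A|b]:
R2 → R2 + (5)·R1
REF = 
  [ -1,   4,  -1]
  [  0,  23,   0]

Back-substitution:
x₂ = 0 / 23 = 0
x₁ = (-1 - (4)(0)) / (-1) = 1

x = [1, 0]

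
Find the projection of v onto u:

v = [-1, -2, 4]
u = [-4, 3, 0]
proj_u(v) = [8/25, -6/25, 0]

v·u = (-1)(-4) + (-2)(3) + (4)(0) = -2
u·u = (-4)² + (3)² + (0)² = 25
proj_u(v) = (v·u / u·u) × u = (-2/25) × u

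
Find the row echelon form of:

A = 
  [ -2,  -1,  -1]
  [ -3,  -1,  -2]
Row operations:
R2 → R2 - (3/2)·R1

Resulting echelon form:
REF = 
  [  -2,   -1,   -1]
  [   0,  1/2, -1/2]

Rank = 2 (number of non-zero pivot rows).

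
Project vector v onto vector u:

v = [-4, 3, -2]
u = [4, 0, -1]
proj_u(v) = [-56/17, 0, 14/17]

v·u = (-4)(4) + (3)(0) + (-2)(-1) = -14
u·u = (4)² + (0)² + (-1)² = 17
proj_u(v) = (v·u / u·u) × u = (-14/17) × u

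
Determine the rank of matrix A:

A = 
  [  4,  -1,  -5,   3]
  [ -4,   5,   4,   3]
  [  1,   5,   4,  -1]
Row reduce:
R2 → R2 + (1)·R1
R3 → R3 - (1/4)·R1
R3 → R3 - (21/16)·R2
REF = 
  [     4,     -1,     -5,      3]
  [     0,      4,     -1,      6]
  [     0,      0, 105/16,  -77/8]
Pivot columns: 1, 2, 3 → 3 pivots.

rank(A) = 3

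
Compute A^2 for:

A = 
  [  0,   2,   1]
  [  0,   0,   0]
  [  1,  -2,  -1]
A² = A·A:
A²[1,1] = (0)(0) + (2)(0) + (1)(1) = 1
A²[1,2] = (0)(2) + (2)(0) + (1)(-2) = -2
A²[1,3] = (0)(1) + (2)(0) + (1)(-1) = -1
A²[2,1] = (0)(0) + (0)(0) + (0)(1) = 0
A²[2,2] = (0)(2) + (0)(0) + (0)(-2) = 0
A²[2,3] = (0)(1) + (0)(0) + (0)(-1) = 0
A²[3,1] = (1)(0) + (-2)(0) + (-1)(1) = -1
A²[3,2] = (1)(2) + (-2)(0) + (-1)(-2) = 4
A²[3,3] = (1)(1) + (-2)(0) + (-1)(-1) = 2
A² = 
  [  1,  -2,  -1]
  [  0,   0,   0]
  [ -1,   4,   2]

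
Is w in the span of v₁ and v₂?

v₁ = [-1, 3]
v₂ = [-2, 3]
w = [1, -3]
Yes

Form the augmented matrix and row-reduce:
[v₁|v₂|w] = 
  [ -1,  -2,   1]
  [  3,   3,  -3]
R2 → R2 + (3)·R1
REF = 
  [ -1,  -2,   1]
  [  0,  -3,   0]

No row of the form [0 0 | nonzero], so the system is consistent. Back-substitution gives c₁ = -1, c₂ = 0: w = (-1)·v₁ + (0)·v₂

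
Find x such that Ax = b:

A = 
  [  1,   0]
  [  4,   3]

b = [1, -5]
Row reduce the augmented matrix [A|b]:
R2 → R2 - (4)·R1
REF = 
  [  1,   0,   1]
  [  0,   3,  -9]

Back-substitution:
x₂ = (-9) / 3 = -3
x₁ = (1 - (0)(-3)) / 1 = 1

x = [1, -3]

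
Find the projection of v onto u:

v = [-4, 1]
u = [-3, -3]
proj_u(v) = [-3/2, -3/2]

v·u = (-4)(-3) + (1)(-3) = 9
u·u = (-3)² + (-3)² = 18
proj_u(v) = (v·u / u·u) × u = (9/18) × u = (1/2) × u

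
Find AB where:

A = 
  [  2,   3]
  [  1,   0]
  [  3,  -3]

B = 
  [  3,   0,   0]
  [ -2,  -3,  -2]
AB = 
  [  0,  -9,  -6]
  [  3,   0,   0]
  [ 15,   9,   6]

A is 3×2 and B is 2×3, so AB is 3×3. Each entry is (row of A)·(column of B):
AB[1,1] = (2)(3) + (3)(-2) = 0
AB[1,2] = (2)(0) + (3)(-3) = -9
AB[1,3] = (2)(0) + (3)(-2) = -6
AB[2,1] = (1)(3) + (0)(-2) = 3
AB[2,2] = (1)(0) + (0)(-3) = 0
AB[2,3] = (1)(0) + (0)(-2) = 0
AB[3,1] = (3)(3) + (-3)(-2) = 15
AB[3,2] = (3)(0) + (-3)(-3) = 9
AB[3,3] = (3)(0) + (-3)(-2) = 6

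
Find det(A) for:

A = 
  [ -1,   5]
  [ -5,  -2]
27

For a 2×2 matrix, det = ad - bc = (-1)(-2) - (5)(-5) = 27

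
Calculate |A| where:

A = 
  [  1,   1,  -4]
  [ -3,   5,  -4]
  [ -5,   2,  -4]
Cofactor expansion along row 1:
det(A) = (1)·((5)(-4) - (-4)(2)) - (1)·((-3)(-4) - (-4)(-5)) + (-4)·((-3)(2) - (5)(-5))
  = (1)(-12) - (1)(-8) + (-4)(19)
  = -80

det(A) = -80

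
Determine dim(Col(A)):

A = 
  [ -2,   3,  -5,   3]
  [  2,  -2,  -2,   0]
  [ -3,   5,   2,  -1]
dim(Col(A)) = 3

Row reduce:
R2 → R2 + (1)·R1
R3 → R3 - (3/2)·R1
R3 → R3 - (1/2)·R2
REF = 
  [ -2,   3,  -5,   3]
  [  0,   1,  -7,   3]
  [  0,   0,  13,  -7]
Pivot columns: 1, 2, 3 → 3 pivots.
dim(Col(A)) = number of pivot columns = 3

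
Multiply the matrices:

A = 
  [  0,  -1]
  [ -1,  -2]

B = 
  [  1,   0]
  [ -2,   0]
A is 2×2 and B is 2×2, so AB is 2×2. Each entry is (row of A)·(column of B):
AB[1,1] = (0)(1) + (-1)(-2) = 2
AB[1,2] = (0)(0) + (-1)(0) = 0
AB[2,1] = (-1)(1) + (-2)(-2) = 3
AB[2,2] = (-1)(0) + (-2)(0) = 0

AB = 
  [  2,   0]
  [  3,   0]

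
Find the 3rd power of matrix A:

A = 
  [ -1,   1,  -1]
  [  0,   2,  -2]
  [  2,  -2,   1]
A² = A·A:
A²[1,1] = (-1)(-1) + (1)(0) + (-1)(2) = -1
A²[1,2] = (-1)(1) + (1)(2) + (-1)(-2) = 3
A²[1,3] = (-1)(-1) + (1)(-2) + (-1)(1) = -2
A²[2,1] = (0)(-1) + (2)(0) + (-2)(2) = -4
A²[2,2] = (0)(1) + (2)(2) + (-2)(-2) = 8
A²[2,3] = (0)(-1) + (2)(-2) + (-2)(1) = -6
A²[3,1] = (2)(-1) + (-2)(0) + (1)(2) = 0
A²[3,2] = (2)(1) + (-2)(2) + (1)(-2) = -4
A²[3,3] = (2)(-1) + (-2)(-2) + (1)(1) = 3
A² = 
  [ -1,   3,  -2]
  [ -4,   8,  -6]
  [  0,  -4,   3]

A^3 = A^2·A:
A^3[1,1] = (-1)(-1) + (3)(0) + (-2)(2) = -3
A^3[1,2] = (-1)(1) + (3)(2) + (-2)(-2) = 9
A^3[1,3] = (-1)(-1) + (3)(-2) + (-2)(1) = -7
A^3[2,1] = (-4)(-1) + (8)(0) + (-6)(2) = -8
A^3[2,2] = (-4)(1) + (8)(2) + (-6)(-2) = 24
A^3[2,3] = (-4)(-1) + (8)(-2) + (-6)(1) = -18
A^3[3,1] = (0)(-1) + (-4)(0) + (3)(2) = 6
A^3[3,2] = (0)(1) + (-4)(2) + (3)(-2) = -14
A^3[3,3] = (0)(-1) + (-4)(-2) + (3)(1) = 11
A^3 = 
  [ -3,   9,  -7]
  [ -8,  24, -18]
  [  6, -14,  11]

Therefore
A^3 = 
  [ -3,   9,  -7]
  [ -8,  24, -18]
  [  6, -14,  11]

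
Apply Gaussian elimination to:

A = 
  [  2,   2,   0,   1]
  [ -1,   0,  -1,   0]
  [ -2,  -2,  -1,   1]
Row operations:
R2 → R2 + (1/2)·R1
R3 → R3 + (1)·R1

Resulting echelon form:
REF = 
  [  2,   2,   0,   1]
  [  0,   1,  -1, 1/2]
  [  0,   0,  -1,   2]

Rank = 3 (number of non-zero pivot rows).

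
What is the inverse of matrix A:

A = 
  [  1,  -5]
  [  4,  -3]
det(A) = (1)(-3) - (-5)(4) = 17
For a 2×2 matrix, A⁻¹ = (1/det(A)) · [[d, -b], [-c, a]]
    = (1/17) · [[-3, 5], [-4, 1]]

A⁻¹ = 
  [-3/17,  5/17]
  [-4/17,  1/17]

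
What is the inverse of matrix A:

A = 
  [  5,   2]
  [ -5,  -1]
det(A) = (5)(-1) - (2)(-5) = 5
For a 2×2 matrix, A⁻¹ = (1/det(A)) · [[d, -b], [-c, a]]
    = (1/5) · [[-1, -2], [5, 5]]

A⁻¹ = 
  [-1/5, -2/5]
  [   1,    1]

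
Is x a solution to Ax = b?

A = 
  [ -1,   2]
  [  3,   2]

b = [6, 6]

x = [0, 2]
No

Ax = [4, 4] ≠ b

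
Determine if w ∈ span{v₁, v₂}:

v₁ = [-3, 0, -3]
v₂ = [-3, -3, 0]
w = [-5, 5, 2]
No

Form the augmented matrix and row-reduce:
[v₁|v₂|w] = 
  [ -3,  -3,  -5]
  [  0,  -3,   5]
  [ -3,   0,   2]
R3 → R3 - (1)·R1
R3 → R3 + (1)·R2
REF = 
  [ -3,  -3,  -5]
  [  0,  -3,   5]
  [  0,   0,  12]

Row 3 reads [0 0 | 12], i.e. 0 = 12, so the system is inconsistent and w ∉ span{v₁, v₂}.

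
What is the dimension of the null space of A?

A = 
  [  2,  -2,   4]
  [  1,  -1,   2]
nullity(A) = 2

Row reduce:
R2 → R2 - (1/2)·R1
REF = 
  [  2,  -2,   4]
  [  0,   0,   0]
Pivot columns: 1 → 1 pivot.
rank(A) = 1, so nullity(A) = 3 - 1 = 2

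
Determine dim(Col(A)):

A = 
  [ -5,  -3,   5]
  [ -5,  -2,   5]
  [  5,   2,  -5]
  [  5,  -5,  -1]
Row reduce:
R2 → R2 - (1)·R1
R3 → R3 + (1)·R1
R4 → R4 + (1)·R1
R3 → R3 + (1)·R2
R4 → R4 + (8)·R2
Swap R3 ↔ R4
REF = 
  [ -5,  -3,   5]
  [  0,   1,   0]
  [  0,   0,   4]
  [  0,   0,   0]
Pivot columns: 1, 2, 3 → 3 pivots.
dim(Col(A)) = number of pivot columns = 3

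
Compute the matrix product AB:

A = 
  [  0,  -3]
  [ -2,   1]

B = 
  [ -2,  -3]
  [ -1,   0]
AB = 
  [  3,   0]
  [  3,   6]

A is 2×2 and B is 2×2, so AB is 2×2. Each entry is (row of A)·(column of B):
AB[1,1] = (0)(-2) + (-3)(-1) = 3
AB[1,2] = (0)(-3) + (-3)(0) = 0
AB[2,1] = (-2)(-2) + (1)(-1) = 3
AB[2,2] = (-2)(-3) + (1)(0) = 6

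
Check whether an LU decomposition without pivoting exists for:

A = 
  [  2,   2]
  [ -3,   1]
Yes.
A[1,1] = 2 ≠ 0, so Gaussian elimination proceeds without a row swap: multiplier ℓ₂₁ = (-3)/(2) = -3/2, and U[2,2] = 1 - (-3/2)(2) = 4.
L = 
  [   1,    0]
  [-3/2,    1]
U = 
  [  2,   2]
  [  0,   4]
Check row 2 of LU: [(-3/2)(2), (-3/2)(2) + 4] = [-3, 1] = row 2 of A ✓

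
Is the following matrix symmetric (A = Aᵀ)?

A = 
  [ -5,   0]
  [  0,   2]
Yes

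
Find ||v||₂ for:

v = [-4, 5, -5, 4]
9.055

||v||₂ = √((-4)² + (5)² + (-5)² + (4)²) = √82 = 9.055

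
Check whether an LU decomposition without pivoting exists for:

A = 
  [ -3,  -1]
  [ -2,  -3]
Yes.
A[1,1] = -3 ≠ 0, so Gaussian elimination proceeds without a row swap: multiplier ℓ₂₁ = (-2)/(-3) = 2/3, and U[2,2] = -3 - (2/3)(-1) = -7/3.
L = 
  [  1,   0]
  [2/3,   1]
U = 
  [  -3,   -1]
  [   0, -7/3]
Check row 2 of LU: [(2/3)(-3), (2/3)(-1) + (-7/3)] = [-2, -3] = row 2 of A ✓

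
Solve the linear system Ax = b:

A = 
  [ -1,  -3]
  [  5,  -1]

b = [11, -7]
x = [-2, -3]

Row reduce the augmented matrix [A|b]:
R2 → R2 + (5)·R1
REF = 
  [ -1,  -3,  11]
  [  0, -16,  48]

Back-substitution:
x₂ = 48 / (-16) = -3
x₁ = (11 - (-3)(-3)) / (-1) = -2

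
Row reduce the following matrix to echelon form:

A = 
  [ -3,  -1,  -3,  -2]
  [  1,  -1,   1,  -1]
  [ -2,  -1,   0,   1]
Row operations:
R2 → R2 + (1/3)·R1
R3 → R3 - (2/3)·R1
R3 → R3 - (1/4)·R2

Resulting echelon form:
REF = 
  [  -3,   -1,   -3,   -2]
  [   0, -4/3,    0, -5/3]
  [   0,    0,    2, 11/4]

Rank = 3 (number of non-zero pivot rows).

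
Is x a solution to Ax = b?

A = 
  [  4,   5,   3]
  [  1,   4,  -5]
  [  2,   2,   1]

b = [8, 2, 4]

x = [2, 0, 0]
Yes

Ax = [8, 2, 4] = b ✓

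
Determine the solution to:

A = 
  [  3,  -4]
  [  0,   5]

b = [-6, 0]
Row reduce the augmented matrix [A|b]:
(already in echelon form)
REF = 
  [  3,  -4,  -6]
  [  0,   5,   0]

Back-substitution:
x₂ = 0 / 5 = 0
x₁ = (-6 - (-4)(0)) / 3 = -2

x = [-2, 0]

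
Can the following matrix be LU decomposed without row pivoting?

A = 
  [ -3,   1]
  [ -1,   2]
Yes.
A[1,1] = -3 ≠ 0, so Gaussian elimination proceeds without a row swap: multiplier ℓ₂₁ = (-1)/(-3) = 1/3, and U[2,2] = 2 - (1/3)(1) = 5/3.
L = 
  [  1,   0]
  [1/3,   1]
U = 
  [ -3,   1]
  [  0, 5/3]
Check row 2 of LU: [(1/3)(-3), (1/3)(1) + (5/3)] = [-1, 2] = row 2 of A ✓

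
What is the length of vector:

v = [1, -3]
3.162

||v||₂ = √((1)² + (-3)²) = √10 = 3.162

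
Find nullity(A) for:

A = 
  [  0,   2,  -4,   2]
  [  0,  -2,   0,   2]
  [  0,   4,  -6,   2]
nullity(A) = 2

Row reduce:
R2 → R2 + (1)·R1
R3 → R3 - (2)·R1
R3 → R3 + (1/2)·R2
REF = 
  [  0,   2,  -4,   2]
  [  0,   0,  -4,   4]
  [  0,   0,   0,   0]
Pivot columns: 2, 3 → 2 pivots.
rank(A) = 2, so nullity(A) = 4 - 2 = 2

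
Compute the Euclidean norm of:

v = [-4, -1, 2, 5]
6.782

||v||₂ = √((-4)² + (-1)² + (2)² + (5)²) = √46 = 6.782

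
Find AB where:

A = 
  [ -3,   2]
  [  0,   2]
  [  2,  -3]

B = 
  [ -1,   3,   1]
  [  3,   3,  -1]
AB = 
  [  9,  -3,  -5]
  [  6,   6,  -2]
  [-11,  -3,   5]

A is 3×2 and B is 2×3, so AB is 3×3. Each entry is (row of A)·(column of B):
AB[1,1] = (-3)(-1) + (2)(3) = 9
AB[1,2] = (-3)(3) + (2)(3) = -3
AB[1,3] = (-3)(1) + (2)(-1) = -5
AB[2,1] = (0)(-1) + (2)(3) = 6
AB[2,2] = (0)(3) + (2)(3) = 6
AB[2,3] = (0)(1) + (2)(-1) = -2
AB[3,1] = (2)(-1) + (-3)(3) = -11
AB[3,2] = (2)(3) + (-3)(3) = -3
AB[3,3] = (2)(1) + (-3)(-1) = 5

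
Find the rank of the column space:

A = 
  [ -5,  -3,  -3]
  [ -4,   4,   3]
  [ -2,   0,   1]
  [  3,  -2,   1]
Row reduce:
R2 → R2 - (4/5)·R1
R3 → R3 - (2/5)·R1
R4 → R4 + (3/5)·R1
R3 → R3 - (3/16)·R2
R4 → R4 + (19/32)·R2
R4 → R4 - (77/38)·R3
REF = 
  [   -5,    -3,    -3]
  [    0,  32/5,  27/5]
  [    0,     0, 19/16]
  [    0,     0,     0]
Pivot columns: 1, 2, 3 → 3 pivots.
dim(Col(A)) = number of pivot columns = 3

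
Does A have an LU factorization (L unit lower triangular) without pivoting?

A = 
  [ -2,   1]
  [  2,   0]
Yes.
A[1,1] = -2 ≠ 0, so Gaussian elimination proceeds without a row swap: multiplier ℓ₂₁ = (2)/(-2) = -1, and U[2,2] = 0 - (-1)(1) = 1.
L = 
  [  1,   0]
  [ -1,   1]
U = 
  [ -2,   1]
  [  0,   1]
Check row 2 of LU: [(-1)(-2), (-1)(1) + 1] = [2, 0] = row 2 of A ✓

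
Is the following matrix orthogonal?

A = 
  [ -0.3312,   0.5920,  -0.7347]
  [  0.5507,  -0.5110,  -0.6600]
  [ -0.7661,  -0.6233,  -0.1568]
Yes

AᵀA = 
  [  0.9999,   0,   0]
  [  0,   1.0001,   0.0001]
  [  0,   0.0001,   1]
≈ I (equal to I up to the 4-dp rounding of the entries)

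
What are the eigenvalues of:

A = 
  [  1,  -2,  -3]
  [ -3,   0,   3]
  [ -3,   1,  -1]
λ = -2, 5, -3

Characteristic polynomial: det(λI - A) = λ³ - 19λ - 30
Testing integer divisors of the constant term: p(-2) = 0, so (λ + 2) is a factor:
p(λ) = (λ + 2)(λ² - 2λ - 15)
λ² - 2λ - 15 = (λ + 3)(λ - 5)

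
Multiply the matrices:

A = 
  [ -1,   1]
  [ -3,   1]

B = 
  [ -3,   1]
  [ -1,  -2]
A is 2×2 and B is 2×2, so AB is 2×2. Each entry is (row of A)·(column of B):
AB[1,1] = (-1)(-3) + (1)(-1) = 2
AB[1,2] = (-1)(1) + (1)(-2) = -3
AB[2,1] = (-3)(-3) + (1)(-1) = 8
AB[2,2] = (-3)(1) + (1)(-2) = -5

AB = 
  [  2,  -3]
  [  8,  -5]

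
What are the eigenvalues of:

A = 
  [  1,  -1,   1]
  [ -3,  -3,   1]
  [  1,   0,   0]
Characteristic polynomial: det(λI - A) = λ³ + 2λ² - 7λ - 2
Testing integer divisors of the constant term: p(2) = 0, so (λ - 2) is a factor:
p(λ) = (λ - 2)(λ² + 4λ + 1)
λ² + 4λ + 1 = 0  ⇒  λ = (-4 ± √((4)² - 4·(1)))/2 = (-4 ± √(12))/2
  = -2 + √3,  -2 - √3

λ = 2, -2 + √3, -2 - √3  (≈ 2, -0.2679, -3.732)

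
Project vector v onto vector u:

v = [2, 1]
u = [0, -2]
proj_u(v) = [0, 1]

v·u = (2)(0) + (1)(-2) = -2
u·u = (0)² + (-2)² = 4
proj_u(v) = (v·u / u·u) × u = (-2/4) × u = (-1/2) × u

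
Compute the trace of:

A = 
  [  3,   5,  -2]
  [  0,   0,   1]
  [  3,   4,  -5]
-2

tr(A) = 3 + 0 + -5 = -2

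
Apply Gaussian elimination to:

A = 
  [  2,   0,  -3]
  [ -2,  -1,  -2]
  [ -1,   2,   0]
Row operations:
R2 → R2 + (1)·R1
R3 → R3 + (1/2)·R1
R3 → R3 + (2)·R2

Resulting echelon form:
REF = 
  [    2,     0,    -3]
  [    0,    -1,    -5]
  [    0,     0, -23/2]

Rank = 3 (number of non-zero pivot rows).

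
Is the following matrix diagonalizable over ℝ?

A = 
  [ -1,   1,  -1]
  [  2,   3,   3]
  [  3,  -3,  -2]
No

Characteristic polynomial: det(λI - A) = λ³ + 3λ - 25
By the rational root theorem any rational root is an integer dividing 25; none of those is a root, so p(λ) has no rational roots and hence (being an irreducible cubic) no repeated roots.
Discriminant of the cubic: Δ = -16983
Δ < 0 ⇒ one real eigenvalue and a complex-conjugate pair: λ ≈ -1.292 + 2.83i, -1.292 - 2.83i, 2.584
Has complex eigenvalues (not diagonalizable over ℝ).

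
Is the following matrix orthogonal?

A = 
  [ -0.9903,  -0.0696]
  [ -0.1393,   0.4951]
No

AᵀA = 
  [  1.0001,   0]
  [  0,   0.2500]
≠ I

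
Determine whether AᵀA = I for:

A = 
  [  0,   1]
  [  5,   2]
No

AᵀA = 
  [ 25,  10]
  [ 10,   5]
≠ I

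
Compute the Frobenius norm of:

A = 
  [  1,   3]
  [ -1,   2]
||A||_F = 3.873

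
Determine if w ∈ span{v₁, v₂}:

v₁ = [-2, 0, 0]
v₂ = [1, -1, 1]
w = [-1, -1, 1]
Yes

Form the augmented matrix and row-reduce:
[v₁|v₂|w] = 
  [ -2,   1,  -1]
  [  0,  -1,  -1]
  [  0,   1,   1]
R3 → R3 + (1)·R2
REF = 
  [ -2,   1,  -1]
  [  0,  -1,  -1]
  [  0,   0,   0]

No row of the form [0 0 | nonzero], so the system is consistent. Back-substitution gives c₁ = 1, c₂ = 1: w = (1)·v₁ + (1)·v₂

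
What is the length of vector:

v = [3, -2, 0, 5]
6.164

||v||₂ = √((3)² + (-2)² + (0)² + (5)²) = √38 = 6.164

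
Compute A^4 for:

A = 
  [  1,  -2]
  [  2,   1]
A² = A·A:
A²[1,1] = (1)(1) + (-2)(2) = -3
A²[1,2] = (1)(-2) + (-2)(1) = -4
A²[2,1] = (2)(1) + (1)(2) = 4
A²[2,2] = (2)(-2) + (1)(1) = -3
A² = 
  [ -3,  -4]
  [  4,  -3]

A^3 = A^2·A:
A^3[1,1] = (-3)(1) + (-4)(2) = -11
A^3[1,2] = (-3)(-2) + (-4)(1) = 2
A^3[2,1] = (4)(1) + (-3)(2) = -2
A^3[2,2] = (4)(-2) + (-3)(1) = -11
A^3 = 
  [-11,   2]
  [ -2, -11]

A^4 = A^3·A:
A^4[1,1] = (-11)(1) + (2)(2) = -7
A^4[1,2] = (-11)(-2) + (2)(1) = 24
A^4[2,1] = (-2)(1) + (-11)(2) = -24
A^4[2,2] = (-2)(-2) + (-11)(1) = -7
A^4 = 
  [ -7,  24]
  [-24,  -7]

Therefore
A^4 = 
  [ -7,  24]
  [-24,  -7]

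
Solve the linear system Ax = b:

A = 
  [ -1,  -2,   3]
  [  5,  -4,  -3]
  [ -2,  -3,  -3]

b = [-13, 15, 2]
x = [2, 1, -3]

Row reduce the augmented matrix [A|b]:
R2 → R2 + (5)·R1
R3 → R3 - (2)·R1
R3 → R3 + (1/14)·R2
REF = 
  [   -1,    -2,     3,   -13]
  [    0,   -14,    12,   -50]
  [    0,     0, -57/7, 171/7]

Back-substitution:
x₃ = (171/7) / (-57/7) = -3
x₂ = (-50 - (12)(-3)) / (-14) = 1
x₁ = (-13 - (-2)(1) - (3)(-3)) / (-1) = 2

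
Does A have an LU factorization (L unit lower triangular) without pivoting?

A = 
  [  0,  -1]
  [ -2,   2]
No.
A[1,1] = 0 but A[2,1] = -2 ≠ 0. Any LU with L unit lower triangular has (LU)[1,1] = U[1,1] and (LU)[2,1] = L[2,1]·U[1,1]; matching A forces U[1,1] = 0, which then forces (LU)[2,1] = 0 ≠ -2. A row swap (pivoting) is required.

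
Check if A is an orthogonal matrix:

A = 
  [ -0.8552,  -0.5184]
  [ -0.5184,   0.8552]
Yes

AᵀA = 
  [  1.0001,   0]
  [  0,   1.0001]
≈ I (equal to I up to the 4-dp rounding of the entries)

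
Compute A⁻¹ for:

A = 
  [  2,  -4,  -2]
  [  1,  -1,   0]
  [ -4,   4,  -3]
det(A) = (2)·((-1)(-3) - (0)(4)) - (-4)·((1)(-3) - (0)(-4)) + (-2)·((1)(4) - (-1)(-4))
  = (2)(3) - (-4)(-3) + (-2)(0)
  = -6
det(A) = -6 ≠ 0, so A is invertible.

Cofactors Cᵢⱼ = (-1)ⁱ⁺ʲ·Mᵢⱼ:
C = 
  [  3,   3,   0]
  [-20, -14,   8]
  [ -2,  -2,   2]

adj(A) = Cᵀ:
adj(A) = 
  [  3, -20,  -2]
  [  3, -14,  -2]
  [  0,   8,   2]

A⁻¹ = (-1/6) · adj(A):
A⁻¹ = 
  [-1/2, 10/3,  1/3]
  [-1/2,  7/3,  1/3]
  [   0, -4/3, -1/3]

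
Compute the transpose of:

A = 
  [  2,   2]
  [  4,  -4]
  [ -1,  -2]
Aᵀ = 
  [  2,   4,  -1]
  [  2,  -4,  -2]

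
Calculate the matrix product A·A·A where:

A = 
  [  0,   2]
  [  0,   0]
A² = A·A:
A²[1,1] = (0)(0) + (2)(0) = 0
A²[1,2] = (0)(2) + (2)(0) = 0
A²[2,1] = (0)(0) + (0)(0) = 0
A²[2,2] = (0)(2) + (0)(0) = 0
A² = 
  [  0,   0]
  [  0,   0]

A^3 = A^2·A:
A^3[1,1] = (0)(0) + (0)(0) = 0
A^3[1,2] = (0)(2) + (0)(0) = 0
A^3[2,1] = (0)(0) + (0)(0) = 0
A^3[2,2] = (0)(2) + (0)(0) = 0
A^3 = 
  [  0,   0]
  [  0,   0]

Therefore
A^3 = 
  [  0,   0]
  [  0,   0]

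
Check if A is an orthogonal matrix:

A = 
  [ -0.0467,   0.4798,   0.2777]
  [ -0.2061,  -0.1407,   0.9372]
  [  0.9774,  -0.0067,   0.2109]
No

AᵀA = 
  [  1,   0,   0]
  [  0,   0.2500,   0]
  [  0,   0,   0.9999]
≠ I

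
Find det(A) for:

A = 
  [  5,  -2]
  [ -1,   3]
13

For a 2×2 matrix, det = ad - bc = (5)(3) - (-2)(-1) = 13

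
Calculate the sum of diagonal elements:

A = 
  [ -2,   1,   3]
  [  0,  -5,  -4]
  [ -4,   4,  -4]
-11

tr(A) = -2 + -5 + -4 = -11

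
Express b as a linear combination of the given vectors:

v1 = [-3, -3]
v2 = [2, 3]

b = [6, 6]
c1 = -2, c2 = 0

b = -2·v1 + 0·v2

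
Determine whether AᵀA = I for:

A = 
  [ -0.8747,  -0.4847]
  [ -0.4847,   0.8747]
Yes

AᵀA = 
  [  1,   0]
  [  0,   1]
≈ I (equal to I up to the 4-dp rounding of the entries)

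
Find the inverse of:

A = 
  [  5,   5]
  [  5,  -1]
det(A) = (5)(-1) - (5)(5) = -30
For a 2×2 matrix, A⁻¹ = (1/det(A)) · [[d, -b], [-c, a]]
    = (-1/30) · [[-1, -5], [-5, 5]]

A⁻¹ = 
  [1/30,  1/6]
  [ 1/6, -1/6]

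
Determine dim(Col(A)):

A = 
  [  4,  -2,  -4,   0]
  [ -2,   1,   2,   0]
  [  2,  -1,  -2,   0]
dim(Col(A)) = 1

Row reduce:
R2 → R2 + (1/2)·R1
R3 → R3 - (1/2)·R1
REF = 
  [  4,  -2,  -4,   0]
  [  0,   0,   0,   0]
  [  0,   0,   0,   0]
Pivot columns: 1 → 1 pivot.
dim(Col(A)) = number of pivot columns = 1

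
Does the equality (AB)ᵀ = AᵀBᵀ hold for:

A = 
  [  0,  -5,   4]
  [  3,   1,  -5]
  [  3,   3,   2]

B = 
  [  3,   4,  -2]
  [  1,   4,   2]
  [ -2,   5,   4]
No

(AB)ᵀ = 
  [-13,  20,   8]
  [  0,  -9,  34]
  [  6, -24,   8]

AᵀBᵀ = 
  [  6,  18,  27]
  [-17,   5,  27]
  [-12, -12, -25]

The two matrices differ, so (AB)ᵀ ≠ AᵀBᵀ in general. The correct identity is (AB)ᵀ = BᵀAᵀ.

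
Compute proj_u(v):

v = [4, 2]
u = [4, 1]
proj_u(v) = [72/17, 18/17]

v·u = (4)(4) + (2)(1) = 18
u·u = (4)² + (1)² = 17
proj_u(v) = (v·u / u·u) × u = (18/17) × u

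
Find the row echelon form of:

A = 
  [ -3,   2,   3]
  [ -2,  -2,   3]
Row operations:
R2 → R2 - (2/3)·R1

Resulting echelon form:
REF = 
  [   -3,     2,     3]
  [    0, -10/3,     1]

Rank = 2 (number of non-zero pivot rows).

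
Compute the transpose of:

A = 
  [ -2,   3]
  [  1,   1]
Aᵀ = 
  [ -2,   1]
  [  3,   1]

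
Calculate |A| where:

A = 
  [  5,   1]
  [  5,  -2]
-15

For a 2×2 matrix, det = ad - bc = (5)(-2) - (1)(5) = -15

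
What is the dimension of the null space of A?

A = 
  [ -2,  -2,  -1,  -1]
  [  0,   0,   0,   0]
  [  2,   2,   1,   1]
nullity(A) = 3

Row reduce:
R3 → R3 + (1)·R1
REF = 
  [ -2,  -2,  -1,  -1]
  [  0,   0,   0,   0]
  [  0,   0,   0,   0]
Pivot columns: 1 → 1 pivot.
rank(A) = 1, so nullity(A) = 4 - 1 = 3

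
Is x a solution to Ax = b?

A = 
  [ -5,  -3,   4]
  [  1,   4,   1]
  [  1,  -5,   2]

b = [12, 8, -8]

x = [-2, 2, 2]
Yes

Ax = [12, 8, -8] = b ✓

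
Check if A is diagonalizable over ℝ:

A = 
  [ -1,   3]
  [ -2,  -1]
No

tr(A) = -2, det(A) = 7
Characteristic polynomial: λ² - tr(A)λ + det(A) = λ² + 2λ + 7
λ² + 2λ + 7 = 0  ⇒  λ = (-2 ± √((2)² - 4·(7)))/2 = (-2 ± √(-24))/2
  = -1 + i√6,  -1 - i√6
Eigenvalues: -1 + i√6, -1 - i√6  (≈ -1 + 2.449i, -1 - 2.449i)
Has complex eigenvalues (not diagonalizable over ℝ).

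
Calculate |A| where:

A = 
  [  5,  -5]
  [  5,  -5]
0

For a 2×2 matrix, det = ad - bc = (5)(-5) - (-5)(5) = 0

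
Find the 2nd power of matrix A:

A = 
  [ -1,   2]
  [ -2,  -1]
A² = A·A:
A²[1,1] = (-1)(-1) + (2)(-2) = -3
A²[1,2] = (-1)(2) + (2)(-1) = -4
A²[2,1] = (-2)(-1) + (-1)(-2) = 4
A²[2,2] = (-2)(2) + (-1)(-1) = -3
A² = 
  [ -3,  -4]
  [  4,  -3]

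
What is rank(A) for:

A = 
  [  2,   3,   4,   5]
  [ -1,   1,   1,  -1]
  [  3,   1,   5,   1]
rank(A) = 3

Row reduce:
R2 → R2 + (1/2)·R1
R3 → R3 - (3/2)·R1
R3 → R3 + (7/5)·R2
REF = 
  [    2,     3,     4,     5]
  [    0,   5/2,     3,   3/2]
  [    0,     0,  16/5, -22/5]
Pivot columns: 1, 2, 3 → 3 pivots.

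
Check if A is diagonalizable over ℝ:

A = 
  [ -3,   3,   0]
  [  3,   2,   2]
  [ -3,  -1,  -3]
Yes

Characteristic polynomial: det(λI - A) = λ³ + 4λ² - 10λ - 21
By the rational root theorem any rational root is an integer dividing 21; none of those is a root, so p(λ) has no rational roots and hence (being an irreducible cubic) no repeated roots.
Discriminant of the cubic: Δ = 14189
Δ > 0 ⇒ three distinct real eigenvalues: λ ≈ -5.15, -1.525, 2.675
Three distinct real eigenvalues, so A has 3 independent eigenvectors.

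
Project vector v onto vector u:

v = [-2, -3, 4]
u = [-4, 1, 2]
v·u = (-2)(-4) + (-3)(1) + (4)(2) = 13
u·u = (-4)² + (1)² + (2)² = 21
proj_u(v) = (v·u / u·u) × u = (13/21) × u

proj_u(v) = [-52/21, 13/21, 26/21]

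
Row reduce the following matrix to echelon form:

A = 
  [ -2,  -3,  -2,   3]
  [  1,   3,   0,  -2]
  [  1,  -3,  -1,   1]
Row operations:
R2 → R2 + (1/2)·R1
R3 → R3 + (1/2)·R1
R3 → R3 + (3)·R2

Resulting echelon form:
REF = 
  [  -2,   -3,   -2,    3]
  [   0,  3/2,   -1, -1/2]
  [   0,    0,   -5,    1]

Rank = 3 (number of non-zero pivot rows).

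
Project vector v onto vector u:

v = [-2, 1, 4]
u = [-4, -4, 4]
proj_u(v) = [-5/3, -5/3, 5/3]

v·u = (-2)(-4) + (1)(-4) + (4)(4) = 20
u·u = (-4)² + (-4)² + (4)² = 48
proj_u(v) = (v·u / u·u) × u = (20/48) × u = (5/12) × u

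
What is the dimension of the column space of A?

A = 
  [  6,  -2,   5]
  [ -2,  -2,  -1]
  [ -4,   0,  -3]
dim(Col(A)) = 2

Row reduce:
R2 → R2 + (1/3)·R1
R3 → R3 + (2/3)·R1
R3 → R3 - (1/2)·R2
REF = 
  [   6,   -2,    5]
  [   0, -8/3,  2/3]
  [   0,    0,    0]
Pivot columns: 1, 2 → 2 pivots.
dim(Col(A)) = number of pivot columns = 2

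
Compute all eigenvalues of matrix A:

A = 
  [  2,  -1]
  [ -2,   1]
tr(A) = 3, det(A) = 0
Characteristic polynomial: λ² - tr(A)λ + det(A) = λ² - 3λ
λ² - 3λ = λ(λ - 3)

λ = 3, 0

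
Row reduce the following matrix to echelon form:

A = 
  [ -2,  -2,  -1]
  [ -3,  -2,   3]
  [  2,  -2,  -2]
Row operations:
R2 → R2 - (3/2)·R1
R3 → R3 + (1)·R1
R3 → R3 + (4)·R2

Resulting echelon form:
REF = 
  [ -2,  -2,  -1]
  [  0,   1, 9/2]
  [  0,   0,  15]

Rank = 3 (number of non-zero pivot rows).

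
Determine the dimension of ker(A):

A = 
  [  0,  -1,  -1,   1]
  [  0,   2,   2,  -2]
nullity(A) = 3

Row reduce:
R2 → R2 + (2)·R1
REF = 
  [  0,  -1,  -1,   1]
  [  0,   0,   0,   0]
Pivot columns: 2 → 1 pivot.
rank(A) = 1, so nullity(A) = 4 - 1 = 3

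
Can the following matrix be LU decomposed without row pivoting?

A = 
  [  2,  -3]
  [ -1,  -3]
Yes.
A[1,1] = 2 ≠ 0, so Gaussian elimination proceeds without a row swap: multiplier ℓ₂₁ = (-1)/(2) = -1/2, and U[2,2] = -3 - (-1/2)(-3) = -9/2.
L = 
  [   1,    0]
  [-1/2,    1]
U = 
  [   2,   -3]
  [   0, -9/2]
Check row 2 of LU: [(-1/2)(2), (-1/2)(-3) + (-9/2)] = [-1, -3] = row 2 of A ✓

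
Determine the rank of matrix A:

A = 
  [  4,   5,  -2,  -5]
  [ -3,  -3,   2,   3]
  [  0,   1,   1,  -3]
Row reduce:
R2 → R2 + (3/4)·R1
R3 → R3 - (4/3)·R2
REF = 
  [   4,    5,   -2,   -5]
  [   0,  3/4,  1/2, -3/4]
  [   0,    0,  1/3,   -2]
Pivot columns: 1, 2, 3 → 3 pivots.

rank(A) = 3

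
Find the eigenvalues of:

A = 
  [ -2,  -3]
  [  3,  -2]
tr(A) = -4, det(A) = 13
Characteristic polynomial: λ² - tr(A)λ + det(A) = λ² + 4λ + 13
λ² + 4λ + 13 = 0  ⇒  λ = (-4 ± √((4)² - 4·(13)))/2 = (-4 ± √(-36))/2
  = -2 + 3i,  -2 - 3i

λ = -2 + 3i, -2 - 3i  (≈ -2 + 3i, -2 - 3i)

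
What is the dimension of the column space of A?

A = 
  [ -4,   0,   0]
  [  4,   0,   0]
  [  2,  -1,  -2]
Row reduce:
R2 → R2 + (1)·R1
R3 → R3 + (1/2)·R1
Swap R2 ↔ R3
REF = 
  [ -4,   0,   0]
  [  0,  -1,  -2]
  [  0,   0,   0]
Pivot columns: 1, 2 → 2 pivots.
dim(Col(A)) = number of pivot columns = 2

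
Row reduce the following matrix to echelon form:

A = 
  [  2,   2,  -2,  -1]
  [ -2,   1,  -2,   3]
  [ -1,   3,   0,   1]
Row operations:
R2 → R2 + (1)·R1
R3 → R3 + (1/2)·R1
R3 → R3 - (4/3)·R2

Resulting echelon form:
REF = 
  [    2,     2,    -2,    -1]
  [    0,     3,    -4,     2]
  [    0,     0,  13/3, -13/6]

Rank = 3 (number of non-zero pivot rows).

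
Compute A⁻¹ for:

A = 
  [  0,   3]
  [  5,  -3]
det(A) = (0)(-3) - (3)(5) = -15
For a 2×2 matrix, A⁻¹ = (1/det(A)) · [[d, -b], [-c, a]]
    = (-1/15) · [[-3, -3], [-5, 0]]

A⁻¹ = 
  [1/5, 1/5]
  [1/3,   0]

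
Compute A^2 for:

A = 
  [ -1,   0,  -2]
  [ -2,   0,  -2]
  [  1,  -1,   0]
A² = A·A:
A²[1,1] = (-1)(-1) + (0)(-2) + (-2)(1) = -1
A²[1,2] = (-1)(0) + (0)(0) + (-2)(-1) = 2
A²[1,3] = (-1)(-2) + (0)(-2) + (-2)(0) = 2
A²[2,1] = (-2)(-1) + (0)(-2) + (-2)(1) = 0
A²[2,2] = (-2)(0) + (0)(0) + (-2)(-1) = 2
A²[2,3] = (-2)(-2) + (0)(-2) + (-2)(0) = 4
A²[3,1] = (1)(-1) + (-1)(-2) + (0)(1) = 1
A²[3,2] = (1)(0) + (-1)(0) + (0)(-1) = 0
A²[3,3] = (1)(-2) + (-1)(-2) + (0)(0) = 0
A² = 
  [ -1,   2,   2]
  [  0,   2,   4]
  [  1,   0,   0]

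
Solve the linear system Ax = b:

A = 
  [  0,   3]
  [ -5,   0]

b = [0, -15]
Row reduce the augmented matrix [A|b]:
Swap R1 ↔ R2
REF = 
  [ -5,   0, -15]
  [  0,   3,   0]

Back-substitution:
x₂ = 0 / 3 = 0
x₁ = (-15 - (0)(0)) / (-5) = 3

x = [3, 0]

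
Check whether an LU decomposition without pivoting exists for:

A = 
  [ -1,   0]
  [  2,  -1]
Yes.
A[1,1] = -1 ≠ 0, so Gaussian elimination proceeds without a row swap: multiplier ℓ₂₁ = (2)/(-1) = -2, and U[2,2] = -1 - (-2)(0) = -1.
L = 
  [  1,   0]
  [ -2,   1]
U = 
  [ -1,   0]
  [  0,  -1]
Check row 2 of LU: [(-2)(-1), (-2)(0) + (-1)] = [2, -1] = row 2 of A ✓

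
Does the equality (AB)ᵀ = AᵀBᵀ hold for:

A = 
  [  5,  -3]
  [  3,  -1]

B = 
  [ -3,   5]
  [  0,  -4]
No

(AB)ᵀ = 
  [-15,  -9]
  [ 37,  19]

AᵀBᵀ = 
  [  0, -12]
  [  4,   4]

The two matrices differ, so (AB)ᵀ ≠ AᵀBᵀ in general. The correct identity is (AB)ᵀ = BᵀAᵀ.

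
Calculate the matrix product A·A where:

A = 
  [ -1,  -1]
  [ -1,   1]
A² = A·A:
A²[1,1] = (-1)(-1) + (-1)(-1) = 2
A²[1,2] = (-1)(-1) + (-1)(1) = 0
A²[2,1] = (-1)(-1) + (1)(-1) = 0
A²[2,2] = (-1)(-1) + (1)(1) = 2
A² = 
  [  2,   0]
  [  0,   2]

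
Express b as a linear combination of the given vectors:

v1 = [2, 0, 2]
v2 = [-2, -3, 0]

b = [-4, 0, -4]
c1 = -2, c2 = 0

b = -2·v1 + 0·v2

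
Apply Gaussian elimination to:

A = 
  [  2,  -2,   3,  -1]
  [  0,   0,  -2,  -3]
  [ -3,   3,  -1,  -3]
Row operations:
R3 → R3 + (3/2)·R1
R3 → R3 + (7/4)·R2

Resulting echelon form:
REF = 
  [    2,    -2,     3,    -1]
  [    0,     0,    -2,    -3]
  [    0,     0,     0, -39/4]

Rank = 3 (number of non-zero pivot rows).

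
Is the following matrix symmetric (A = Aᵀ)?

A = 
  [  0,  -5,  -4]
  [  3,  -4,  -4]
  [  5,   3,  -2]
No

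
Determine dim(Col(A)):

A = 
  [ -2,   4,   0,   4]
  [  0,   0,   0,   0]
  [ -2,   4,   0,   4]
Row reduce:
R3 → R3 - (1)·R1
REF = 
  [ -2,   4,   0,   4]
  [  0,   0,   0,   0]
  [  0,   0,   0,   0]
Pivot columns: 1 → 1 pivot.
dim(Col(A)) = number of pivot columns = 1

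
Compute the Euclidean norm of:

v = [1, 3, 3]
4.359

||v||₂ = √((1)² + (3)² + (3)²) = √19 = 4.359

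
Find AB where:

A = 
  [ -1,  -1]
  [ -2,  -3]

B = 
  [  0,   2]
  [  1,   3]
AB = 
  [ -1,  -5]
  [ -3, -13]

A is 2×2 and B is 2×2, so AB is 2×2. Each entry is (row of A)·(column of B):
AB[1,1] = (-1)(0) + (-1)(1) = -1
AB[1,2] = (-1)(2) + (-1)(3) = -5
AB[2,1] = (-2)(0) + (-3)(1) = -3
AB[2,2] = (-2)(2) + (-3)(3) = -13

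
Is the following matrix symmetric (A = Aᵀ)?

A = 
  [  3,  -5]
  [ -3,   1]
No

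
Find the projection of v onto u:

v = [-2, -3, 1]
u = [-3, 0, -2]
v·u = (-2)(-3) + (-3)(0) + (1)(-2) = 4
u·u = (-3)² + (0)² + (-2)² = 13
proj_u(v) = (v·u / u·u) × u = (4/13) × u

proj_u(v) = [-12/13, 0, -8/13]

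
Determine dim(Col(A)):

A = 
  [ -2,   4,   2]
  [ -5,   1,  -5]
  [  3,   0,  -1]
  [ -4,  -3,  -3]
dim(Col(A)) = 3

Row reduce:
R2 → R2 - (5/2)·R1
R3 → R3 + (3/2)·R1
R4 → R4 - (2)·R1
R3 → R3 + (2/3)·R2
R4 → R4 - (11/9)·R2
R4 → R4 + (47/42)·R3
REF = 
  [   -2,     4,     2]
  [    0,    -9,   -10]
  [    0,     0, -14/3]
  [    0,     0,     0]
Pivot columns: 1, 2, 3 → 3 pivots.
dim(Col(A)) = number of pivot columns = 3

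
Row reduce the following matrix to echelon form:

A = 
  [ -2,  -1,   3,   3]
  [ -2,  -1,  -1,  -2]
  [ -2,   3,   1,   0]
Row operations:
R2 → R2 - (1)·R1
R3 → R3 - (1)·R1
Swap R2 ↔ R3

Resulting echelon form:
REF = 
  [ -2,  -1,   3,   3]
  [  0,   4,  -2,  -3]
  [  0,   0,  -4,  -5]

Rank = 3 (number of non-zero pivot rows).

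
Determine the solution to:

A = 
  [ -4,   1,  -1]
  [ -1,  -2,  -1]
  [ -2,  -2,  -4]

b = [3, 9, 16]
Row reduce the augmented matrix [A|b]:
R2 → R2 - (1/4)·R1
R3 → R3 - (1/2)·R1
R3 → R3 - (10/9)·R2
REF = 
  [  -4,    1,   -1,    3]
  [   0, -9/4, -3/4, 33/4]
  [   0,    0, -8/3, 16/3]

Back-substitution:
x₃ = (16/3) / (-8/3) = -2
x₂ = (33/4 - (-3/4)(-2)) / (-9/4) = -3
x₁ = (3 - (1)(-3) - (-1)(-2)) / (-4) = -1

x = [-1, -3, -2]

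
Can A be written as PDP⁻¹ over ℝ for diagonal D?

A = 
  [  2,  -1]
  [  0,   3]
Yes

tr(A) = 5, det(A) = 6
Characteristic polynomial: λ² - tr(A)λ + det(A) = λ² - 5λ + 6
λ² - 5λ + 6 = (λ - 2)(λ - 3)
Eigenvalues: 3, 2
λ=2: alg. mult. = 1, geom. mult. = 2 - rank(A - (2)I) = 2 - 1 = 1
λ=3: alg. mult. = 1, geom. mult. = 2 - rank(A - (3)I) = 2 - 1 = 1
Sum of geometric multiplicities equals n, so A has n independent eigenvectors.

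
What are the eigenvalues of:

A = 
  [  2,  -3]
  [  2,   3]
tr(A) = 5, det(A) = 12
Characteristic polynomial: λ² - tr(A)λ + det(A) = λ² - 5λ + 12
λ² - 5λ + 12 = 0  ⇒  λ = (5 ± √((-5)² - 4·(12)))/2 = (5 ± √(-23))/2
  = (5 + i√23)/2,  (5 - i√23)/2

λ = (5 + i√23)/2, (5 - i√23)/2  (≈ 2.5 + 2.398i, 2.5 - 2.398i)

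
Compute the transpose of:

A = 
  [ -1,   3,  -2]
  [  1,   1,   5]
Aᵀ = 
  [ -1,   1]
  [  3,   1]
  [ -2,   5]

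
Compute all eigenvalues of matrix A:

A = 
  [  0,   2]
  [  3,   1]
λ = 3, -2

tr(A) = 1, det(A) = -6
Characteristic polynomial: λ² - tr(A)λ + det(A) = λ² - λ - 6
λ² - λ - 6 = (λ + 2)(λ - 3)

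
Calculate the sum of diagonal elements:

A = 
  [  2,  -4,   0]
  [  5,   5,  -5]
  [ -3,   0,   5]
12

tr(A) = 2 + 5 + 5 = 12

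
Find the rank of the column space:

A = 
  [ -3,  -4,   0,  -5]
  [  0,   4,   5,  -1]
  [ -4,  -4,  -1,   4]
Row reduce:
R3 → R3 - (4/3)·R1
R3 → R3 - (1/3)·R2
REF = 
  [  -3,   -4,    0,   -5]
  [   0,    4,    5,   -1]
  [   0,    0, -8/3,   11]
Pivot columns: 1, 2, 3 → 3 pivots.
dim(Col(A)) = number of pivot columns = 3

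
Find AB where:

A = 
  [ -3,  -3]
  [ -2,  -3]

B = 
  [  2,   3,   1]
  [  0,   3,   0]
AB = 
  [ -6, -18,  -3]
  [ -4, -15,  -2]

A is 2×2 and B is 2×3, so AB is 2×3. Each entry is (row of A)·(column of B):
AB[1,1] = (-3)(2) + (-3)(0) = -6
AB[1,2] = (-3)(3) + (-3)(3) = -18
AB[1,3] = (-3)(1) + (-3)(0) = -3
AB[2,1] = (-2)(2) + (-3)(0) = -4
AB[2,2] = (-2)(3) + (-3)(3) = -15
AB[2,3] = (-2)(1) + (-3)(0) = -2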